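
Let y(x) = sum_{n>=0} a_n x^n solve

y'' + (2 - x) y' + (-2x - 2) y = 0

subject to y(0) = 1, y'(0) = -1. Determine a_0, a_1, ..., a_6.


Ansatz: y(x) = sum_{n>=0} a_n x^n, so y'(x) = sum_{n>=1} n a_n x^(n-1) and y''(x) = sum_{n>=2} n(n-1) a_n x^(n-2).
Substitute into P(x) y'' + Q(x) y' + R(x) y = 0 with P(x) = 1, Q(x) = 2 - x, R(x) = -2x - 2, and match powers of x.
Initial conditions: a_0 = 1, a_1 = -1.
Setting the coefficient of each power of x to zero and solving order by order (substituting the coefficients already found):
  x^0: 2 a_2 + 2 a_1 - 2 a_0 = 0  ->  2 a_2 = -2 a_1 + 2 a_0 = 4  ->  a_2 = 2
  x^1: 6 a_3 + 4 a_2 - 3 a_1 - 2 a_0 = 0  ->  6 a_3 = -4 a_2 + 3 a_1 + 2 a_0 = -9  ->  a_3 = -3/2
  x^2: 12 a_4 + 6 a_3 - 4 a_2 - 2 a_1 = 0  ->  12 a_4 = -6 a_3 + 4 a_2 + 2 a_1 = 15  ->  a_4 = 5/4
  x^3: 20 a_5 + 8 a_4 - 5 a_3 - 2 a_2 = 0  ->  20 a_5 = -8 a_4 + 5 a_3 + 2 a_2 = -27/2  ->  a_5 = -27/40
  x^4: 30 a_6 + 10 a_5 - 6 a_4 - 2 a_3 = 0  ->  30 a_6 = -10 a_5 + 6 a_4 + 2 a_3 = 45/4  ->  a_6 = 3/8
Truncated series: y(x) = 1 - x + 2 x^2 - (3/2) x^3 + (5/4) x^4 - (27/40) x^5 + (3/8) x^6 + O(x^7).

a_0 = 1; a_1 = -1; a_2 = 2; a_3 = -3/2; a_4 = 5/4; a_5 = -27/40; a_6 = 3/8


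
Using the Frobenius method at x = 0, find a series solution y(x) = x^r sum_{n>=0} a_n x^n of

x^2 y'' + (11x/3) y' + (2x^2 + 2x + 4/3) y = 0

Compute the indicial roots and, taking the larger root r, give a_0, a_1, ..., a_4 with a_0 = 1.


Write in Frobenius form y'' + (p(x)/x) y' + (q(x)/x^2) y = 0:
  p(x) = 11/3,  q(x) = 2x^2 + 2x + 4/3.
Indicial equation: r(r-1) + (11/3) r + (4/3) = 0 -> roots r_1 = -2/3, r_2 = -2.
Take r = r_1 = -2/3. Let y(x) = x^r sum_{n>=0} a_n x^n with a_0 = 1.
Substitute y = x^r sum a_n x^n and match x^{r+n}. The recurrence is
  D(n) a_n + 2 a_{n-1} + 2 a_{n-2} = 0,  where D(n) = (r+n)(r+n-1) + (11/3)(r+n) + (4/3).
  a_n = [-2 a_{n-1} - 2 a_{n-2}] / D(n).
Since the indicial polynomial factors as (r - r_1)(r - r_2), D(n) = (r_1 + n - r_1)(r_1 + n - r_2) = n(n + 4/3).
Evaluating step by step (a_0 = 1):
  n = 1: D(1) = 1(1 + 4/3) = 7/3; numerator = -2(1) = -2; a_1 = (-2)/(7/3) = -6/7
  n = 2: D(2) = 2(2 + 4/3) = 20/3; numerator = -2(-6/7) - 2(1) = -2/7; a_2 = (-2/7)/(20/3) = -3/70
  n = 3: D(3) = 3(3 + 4/3) = 13; numerator = -2(-3/70) - 2(-6/7) = 9/5; a_3 = (9/5)/(13) = 9/65
  n = 4: D(4) = 4(4 + 4/3) = 64/3; numerator = -2(9/65) - 2(-3/70) = -87/455; a_4 = (-87/455)/(64/3) = -261/29120

r = -2/3; a_0 = 1; a_1 = -6/7; a_2 = -3/70; a_3 = 9/65; a_4 = -261/29120


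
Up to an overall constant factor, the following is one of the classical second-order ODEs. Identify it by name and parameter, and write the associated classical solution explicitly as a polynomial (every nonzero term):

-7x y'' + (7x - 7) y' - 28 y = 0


All three coefficients share the factor -7; dividing through by -7 gives  x y'' + (1 - x) y' + 4 y = 0.
This matches the Laguerre equation x y'' + (1 - x) y' + n y = 0 with n = 4; the polynomial solution is L_4(x).
With y = sum_k a_k x^k, matching x^k gives (k+1)k a_{k+1} + (k+1) a_{k+1} - k a_k + n a_k = 0, i.e. (k+1)^2 a_{k+1} = (k - n) a_k = (k - 4) a_k. The right side vanishes at k = 4, so the series terminates at degree 4.
Standard normalization L_n(0) = 1 gives a_0 = 1. Work upward with a_{k+1} = (k - 4) a_k / (k+1)^2:
  a_1 = (0 - 4)(1) / 1^2 = -4/1 = -4
  a_2 = (1 - 4)(-4) / 2^2 = 12/4 = 3
  a_3 = (2 - 4)(3) / 3^2 = -6/9 = -2/3
  a_4 = (3 - 4)(-2/3) / 4^2 = (2/3)/16 = 1/24
Hence L_4(x) = x^4/24 - 2 x^3/3 + 3 x^2 - 4 x + 1.

L_4(x); series = x^4/24 - 2 x^3/3 + 3 x^2 - 4 x + 1


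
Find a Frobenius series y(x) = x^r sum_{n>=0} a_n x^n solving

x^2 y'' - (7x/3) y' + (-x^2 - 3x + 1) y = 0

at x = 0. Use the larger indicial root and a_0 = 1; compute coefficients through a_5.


Write in Frobenius form y'' + (p(x)/x) y' + (q(x)/x^2) y = 0:
  p(x) = -7/3,  q(x) = -x^2 - 3x + 1.
Indicial equation: r(r-1) + (-7/3) r + (1) = 0 -> roots r_1 = 3, r_2 = 1/3.
Take r = r_1 = 3. Let y(x) = x^r sum_{n>=0} a_n x^n with a_0 = 1.
Substitute y = x^r sum a_n x^n and match x^{r+n}. The recurrence is
  D(n) a_n - 3 a_{n-1} - 1 a_{n-2} = 0,  where D(n) = (r+n)(r+n-1) + (-7/3)(r+n) + (1).
  a_n = [3 a_{n-1} + 1 a_{n-2}] / D(n).
Since the indicial polynomial factors as (r - r_1)(r - r_2), D(n) = (r_1 + n - r_1)(r_1 + n - r_2) = n(n + 8/3).
Evaluating step by step (a_0 = 1):
  n = 1: D(1) = 1(1 + 8/3) = 11/3; numerator = 3(1) = 3; a_1 = (3)/(11/3) = 9/11
  n = 2: D(2) = 2(2 + 8/3) = 28/3; numerator = 3(9/11) + 1(1) = 38/11; a_2 = (38/11)/(28/3) = 57/154
  n = 3: D(3) = 3(3 + 8/3) = 17; numerator = 3(57/154) + 1(9/11) = 27/14; a_3 = (27/14)/(17) = 27/238
  n = 4: D(4) = 4(4 + 8/3) = 80/3; numerator = 3(27/238) + 1(57/154) = 930/1309; a_4 = (930/1309)/(80/3) = 279/10472
  n = 5: D(5) = 5(5 + 8/3) = 115/3; numerator = 3(279/10472) + 1(27/238) = 2025/10472; a_5 = (2025/10472)/(115/3) = 1215/240856

r = 3; a_0 = 1; a_1 = 9/11; a_2 = 57/154; a_3 = 27/238; a_4 = 279/10472; a_5 = 1215/240856


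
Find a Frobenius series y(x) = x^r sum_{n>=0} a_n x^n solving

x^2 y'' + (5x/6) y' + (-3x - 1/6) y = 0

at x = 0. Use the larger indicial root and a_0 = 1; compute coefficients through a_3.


Write in Frobenius form y'' + (p(x)/x) y' + (q(x)/x^2) y = 0:
  p(x) = 5/6,  q(x) = -3x - 1/6.
Indicial equation: r(r-1) + (5/6) r + (-1/6) = 0 -> roots r_1 = 1/2, r_2 = -1/3.
Take r = r_1 = 1/2. Let y(x) = x^r sum_{n>=0} a_n x^n with a_0 = 1.
Substitute y = x^r sum a_n x^n and match x^{r+n}. The recurrence is
  D(n) a_n - 3 a_{n-1} = 0,  where D(n) = (r+n)(r+n-1) + (5/6)(r+n) + (-1/6).
  a_n = 3 / D(n) * a_{n-1}.
Since the indicial polynomial factors as (r - r_1)(r - r_2), D(n) = (r_1 + n - r_1)(r_1 + n - r_2) = n(n + 5/6).
Evaluating step by step (a_0 = 1):
  n = 1: D(1) = 1(1 + 5/6) = 11/6; numerator = 3(1) = 3; a_1 = (3)/(11/6) = 18/11
  n = 2: D(2) = 2(2 + 5/6) = 17/3; numerator = 3(18/11) = 54/11; a_2 = (54/11)/(17/3) = 162/187
  n = 3: D(3) = 3(3 + 5/6) = 23/2; numerator = 3(162/187) = 486/187; a_3 = (486/187)/(23/2) = 972/4301

r = 1/2; a_0 = 1; a_1 = 18/11; a_2 = 162/187; a_3 = 972/4301


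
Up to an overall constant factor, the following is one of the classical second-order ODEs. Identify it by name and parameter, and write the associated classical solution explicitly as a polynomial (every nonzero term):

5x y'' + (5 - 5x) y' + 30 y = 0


All three coefficients share the factor 5; dividing through by 5 gives  x y'' + (1 - x) y' + 6 y = 0.
This matches the Laguerre equation x y'' + (1 - x) y' + n y = 0 with n = 6; the polynomial solution is L_6(x).
With y = sum_k a_k x^k, matching x^k gives (k+1)k a_{k+1} + (k+1) a_{k+1} - k a_k + n a_k = 0, i.e. (k+1)^2 a_{k+1} = (k - n) a_k = (k - 6) a_k. The right side vanishes at k = 6, so the series terminates at degree 6.
Standard normalization L_n(0) = 1 gives a_0 = 1. Work upward with a_{k+1} = (k - 6) a_k / (k+1)^2:
  a_1 = (0 - 6)(1) / 1^2 = -6/1 = -6
  a_2 = (1 - 6)(-6) / 2^2 = 30/4 = 15/2
  a_3 = (2 - 6)(15/2) / 3^2 = -30/9 = -10/3
  a_4 = (3 - 6)(-10/3) / 4^2 = 10/16 = 5/8
  a_5 = (4 - 6)(5/8) / 5^2 = (-5/4)/25 = -1/20
  a_6 = (5 - 6)(-1/20) / 6^2 = (1/20)/36 = 1/720
Hence L_6(x) = x^6/720 - x^5/20 + 5 x^4/8 - 10 x^3/3 + 15 x^2/2 - 6 x + 1.

L_6(x); series = x^6/720 - x^5/20 + 5 x^4/8 - 10 x^3/3 + 15 x^2/2 - 6 x + 1


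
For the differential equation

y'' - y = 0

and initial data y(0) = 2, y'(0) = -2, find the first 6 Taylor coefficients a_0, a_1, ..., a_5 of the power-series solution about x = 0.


Ansatz: y(x) = sum_{n>=0} a_n x^n, so y'(x) = sum_{n>=1} n a_n x^(n-1) and y''(x) = sum_{n>=2} n(n-1) a_n x^(n-2).
Substitute into P(x) y'' + Q(x) y' + R(x) y = 0 with P(x) = 1, Q(x) = 0, R(x) = -1, and match powers of x.
Initial conditions: a_0 = 2, a_1 = -2.
Setting the coefficient of each power of x to zero and solving order by order (substituting the coefficients already found):
  x^0: 2 a_2 - a_0 = 0  ->  2 a_2 = a_0 = 2  ->  a_2 = 1
  x^1: 6 a_3 - a_1 = 0  ->  6 a_3 = a_1 = -2  ->  a_3 = -1/3
  x^2: 12 a_4 - a_2 = 0  ->  12 a_4 = a_2 = 1  ->  a_4 = 1/12
  x^3: 20 a_5 - a_3 = 0  ->  20 a_5 = a_3 = -1/3  ->  a_5 = -1/60
Truncated series: y(x) = 2 - 2 x + x^2 - (1/3) x^3 + (1/12) x^4 - (1/60) x^5 + O(x^6).

a_0 = 2; a_1 = -2; a_2 = 1; a_3 = -1/3; a_4 = 1/12; a_5 = -1/60


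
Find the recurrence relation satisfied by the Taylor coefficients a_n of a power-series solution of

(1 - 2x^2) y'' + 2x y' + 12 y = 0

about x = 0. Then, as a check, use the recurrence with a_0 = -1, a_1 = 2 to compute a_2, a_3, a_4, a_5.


Substitute y = sum_n a_n x^n.
(1 - 2 x^2) y'' contributes (n+2)(n+1) a_{n+2} - 2 n(n-1) a_n at x^n.
2 x y'(x) contributes 2 n a_n at x^n.
12 y(x) contributes 12 a_n at x^n.
Matching x^n: (n+2)(n+1) a_{n+2} + (-2 n(n-1) + 2 n + 12) a_n = 0.
Thus a_{n+2} = (2 n(n-1) - 2 n - 12) / ((n+1)(n+2)) * a_n.

Check with a_0 = -1, a_1 = 2 (apply the recurrence for n = 0, 1, 2, 3): a_0 = -1, a_1 = 2, a_2 = 6, a_3 = -14/3, a_4 = -6, a_5 = 7/5.

a_(n+2) = (2 n(n-1) - 2 n - 12) / ((n+1)(n+2)) * a_n; check: a_0 = -1, a_1 = 2, a_2 = 6, a_3 = -14/3, a_4 = -6, a_5 = 7/5


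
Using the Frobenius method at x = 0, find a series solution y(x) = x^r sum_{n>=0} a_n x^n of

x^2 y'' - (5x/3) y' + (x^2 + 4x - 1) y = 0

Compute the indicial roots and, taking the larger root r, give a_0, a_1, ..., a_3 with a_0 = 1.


Write in Frobenius form y'' + (p(x)/x) y' + (q(x)/x^2) y = 0:
  p(x) = -5/3,  q(x) = x^2 + 4x - 1.
Indicial equation: r(r-1) + (-5/3) r + (-1) = 0 -> roots r_1 = 3, r_2 = -1/3.
Take r = r_1 = 3. Let y(x) = x^r sum_{n>=0} a_n x^n with a_0 = 1.
Substitute y = x^r sum a_n x^n and match x^{r+n}. The recurrence is
  D(n) a_n + 4 a_{n-1} + 1 a_{n-2} = 0,  where D(n) = (r+n)(r+n-1) + (-5/3)(r+n) + (-1).
  a_n = [-4 a_{n-1} - 1 a_{n-2}] / D(n).
Since the indicial polynomial factors as (r - r_1)(r - r_2), D(n) = (r_1 + n - r_1)(r_1 + n - r_2) = n(n + 10/3).
Evaluating step by step (a_0 = 1):
  n = 1: D(1) = 1(1 + 10/3) = 13/3; numerator = -4(1) = -4; a_1 = (-4)/(13/3) = -12/13
  n = 2: D(2) = 2(2 + 10/3) = 32/3; numerator = -4(-12/13) - 1(1) = 35/13; a_2 = (35/13)/(32/3) = 105/416
  n = 3: D(3) = 3(3 + 10/3) = 19; numerator = -4(105/416) - 1(-12/13) = -9/104; a_3 = (-9/104)/(19) = -9/1976

r = 3; a_0 = 1; a_1 = -12/13; a_2 = 105/416; a_3 = -9/1976


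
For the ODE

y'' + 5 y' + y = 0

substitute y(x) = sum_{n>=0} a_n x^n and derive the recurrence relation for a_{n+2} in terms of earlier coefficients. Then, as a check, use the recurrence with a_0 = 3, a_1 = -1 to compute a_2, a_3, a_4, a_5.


Substitute y = sum_n a_n x^n.
y''(x) has coefficient (n+2)(n+1) a_{n+2} at x^n;
5 y'(x) has coefficient 5 (n+1) a_{n+1} at x^n;
y(x) has coefficient 1 a_n at x^n.
Matching x^n: (n+2)(n+1) a_{n+2} + 5 (n+1) a_{n+1} + 1 a_n = 0.
Thus a_{n+2} = [-5 (n+1) a_{n+1} - 1 a_n] / ((n+1)(n+2)).

Check with a_0 = 3, a_1 = -1 (apply the recurrence for n = 0, 1, 2, 3): a_0 = 3, a_1 = -1, a_2 = 1, a_3 = -3/2, a_4 = 43/24, a_5 = -103/60.

a_(n+2) = [-5 (n+1) a_(n+1) - 1 a_n] / ((n+1)(n+2)); check: a_0 = 3, a_1 = -1, a_2 = 1, a_3 = -3/2, a_4 = 43/24, a_5 = -103/60


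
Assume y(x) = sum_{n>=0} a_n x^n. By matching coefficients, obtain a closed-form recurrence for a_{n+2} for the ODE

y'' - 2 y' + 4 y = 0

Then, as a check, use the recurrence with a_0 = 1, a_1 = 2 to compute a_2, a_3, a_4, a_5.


Substitute y = sum_n a_n x^n.
y''(x) has coefficient (n+2)(n+1) a_{n+2} at x^n;
-2 y'(x) has coefficient -2 (n+1) a_{n+1} at x^n;
4 y(x) has coefficient 4 a_n at x^n.
Matching x^n: (n+2)(n+1) a_{n+2} - 2 (n+1) a_{n+1} + 4 a_n = 0.
Thus a_{n+2} = [2 (n+1) a_{n+1} - 4 a_n] / ((n+1)(n+2)).

Check with a_0 = 1, a_1 = 2 (apply the recurrence for n = 0, 1, 2, 3): a_0 = 1, a_1 = 2, a_2 = 0, a_3 = -4/3, a_4 = -2/3, a_5 = 0.

a_(n+2) = [2 (n+1) a_(n+1) - 4 a_n] / ((n+1)(n+2)); check: a_0 = 1, a_1 = 2, a_2 = 0, a_3 = -4/3, a_4 = -2/3, a_5 = 0


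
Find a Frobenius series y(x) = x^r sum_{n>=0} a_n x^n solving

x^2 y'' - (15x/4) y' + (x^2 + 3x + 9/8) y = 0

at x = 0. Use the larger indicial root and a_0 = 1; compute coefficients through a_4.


Write in Frobenius form y'' + (p(x)/x) y' + (q(x)/x^2) y = 0:
  p(x) = -15/4,  q(x) = x^2 + 3x + 9/8.
Indicial equation: r(r-1) + (-15/4) r + (9/8) = 0 -> roots r_1 = 9/2, r_2 = 1/4.
Take r = r_1 = 9/2. Let y(x) = x^r sum_{n>=0} a_n x^n with a_0 = 1.
Substitute y = x^r sum a_n x^n and match x^{r+n}. The recurrence is
  D(n) a_n + 3 a_{n-1} + 1 a_{n-2} = 0,  where D(n) = (r+n)(r+n-1) + (-15/4)(r+n) + (9/8).
  a_n = [-3 a_{n-1} - 1 a_{n-2}] / D(n).
Since the indicial polynomial factors as (r - r_1)(r - r_2), D(n) = (r_1 + n - r_1)(r_1 + n - r_2) = n(n + 17/4).
Evaluating step by step (a_0 = 1):
  n = 1: D(1) = 1(1 + 17/4) = 21/4; numerator = -3(1) = -3; a_1 = (-3)/(21/4) = -4/7
  n = 2: D(2) = 2(2 + 17/4) = 25/2; numerator = -3(-4/7) - 1(1) = 5/7; a_2 = (5/7)/(25/2) = 2/35
  n = 3: D(3) = 3(3 + 17/4) = 87/4; numerator = -3(2/35) - 1(-4/7) = 2/5; a_3 = (2/5)/(87/4) = 8/435
  n = 4: D(4) = 4(4 + 17/4) = 33; numerator = -3(8/435) - 1(2/35) = -114/1015; a_4 = (-114/1015)/(33) = -38/11165

r = 9/2; a_0 = 1; a_1 = -4/7; a_2 = 2/35; a_3 = 8/435; a_4 = -38/11165


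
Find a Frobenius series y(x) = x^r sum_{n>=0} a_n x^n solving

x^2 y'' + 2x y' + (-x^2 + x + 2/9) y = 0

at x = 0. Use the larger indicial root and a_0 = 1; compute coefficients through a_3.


Write in Frobenius form y'' + (p(x)/x) y' + (q(x)/x^2) y = 0:
  p(x) = 2,  q(x) = -x^2 + x + 2/9.
Indicial equation: r(r-1) + (2) r + (2/9) = 0 -> roots r_1 = -1/3, r_2 = -2/3.
Take r = r_1 = -1/3. Let y(x) = x^r sum_{n>=0} a_n x^n with a_0 = 1.
Substitute y = x^r sum a_n x^n and match x^{r+n}. The recurrence is
  D(n) a_n + 1 a_{n-1} - 1 a_{n-2} = 0,  where D(n) = (r+n)(r+n-1) + (2)(r+n) + (2/9).
  a_n = [-1 a_{n-1} + 1 a_{n-2}] / D(n).
Since the indicial polynomial factors as (r - r_1)(r - r_2), D(n) = (r_1 + n - r_1)(r_1 + n - r_2) = n(n + 1/3).
Evaluating step by step (a_0 = 1):
  n = 1: D(1) = 1(1 + 1/3) = 4/3; numerator = -1(1) = -1; a_1 = (-1)/(4/3) = -3/4
  n = 2: D(2) = 2(2 + 1/3) = 14/3; numerator = -1(-3/4) + 1(1) = 7/4; a_2 = (7/4)/(14/3) = 3/8
  n = 3: D(3) = 3(3 + 1/3) = 10; numerator = -1(3/8) + 1(-3/4) = -9/8; a_3 = (-9/8)/(10) = -9/80

r = -1/3; a_0 = 1; a_1 = -3/4; a_2 = 3/8; a_3 = -9/80


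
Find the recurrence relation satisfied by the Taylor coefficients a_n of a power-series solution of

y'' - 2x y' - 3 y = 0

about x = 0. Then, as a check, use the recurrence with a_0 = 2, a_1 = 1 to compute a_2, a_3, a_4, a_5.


Substitute y = sum_n a_n x^n.
y''(x) has coefficient (n+2)(n+1) a_{n+2} at x^n;
-2 x y'(x) has coefficient -2 n a_n at x^n (shift);
-3 y(x) has coefficient -3 a_n at x^n.
Matching x^n: (n+2)(n+1) a_{n+2} + (-2n - 3) a_n = 0.
Thus a_{n+2} = (2n + 3) / ((n+1)(n+2)) * a_n.

Check with a_0 = 2, a_1 = 1 (apply the recurrence for n = 0, 1, 2, 3): a_0 = 2, a_1 = 1, a_2 = 3, a_3 = 5/6, a_4 = 7/4, a_5 = 3/8.

a_(n+2) = (2n + 3) / ((n+1)(n+2)) * a_n; check: a_0 = 2, a_1 = 1, a_2 = 3, a_3 = 5/6, a_4 = 7/4, a_5 = 3/8


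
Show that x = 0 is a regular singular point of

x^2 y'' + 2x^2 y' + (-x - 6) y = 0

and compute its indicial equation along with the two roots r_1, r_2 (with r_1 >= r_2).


Divide by x^2 to reach normal form y'' + P_1(x) y' + P_2(x) y = 0 with P_1(x) = 2 and P_2(x) = -1/x - 6/x^2.
x = 0 is a singular point because the y-coefficient -1/x - 6/x^2 has a pole at x = 0.
It is a regular singular point because x P_1(x) = p(x) = 2x and x^2 P_2(x) = q(x) = -x - 6 are polynomials, hence analytic at x = 0.
p(0) = 0,  q(0) = -6.
Indicial equation: r(r-1) + p(0) r + q(0) = 0, i.e. r^2 + (p(0) - 1) r + q(0) = 0, i.e. r^2 - 1 r - 6 = 0.
Discriminant: (-1)^2 - 4(-6) = 25, so r = (1 ± 5)/2.
Solving: r_1 = 3, r_2 = -2.

indicial: r^2 - 1 r - 6 = 0; roots r_1 = 3, r_2 = -2


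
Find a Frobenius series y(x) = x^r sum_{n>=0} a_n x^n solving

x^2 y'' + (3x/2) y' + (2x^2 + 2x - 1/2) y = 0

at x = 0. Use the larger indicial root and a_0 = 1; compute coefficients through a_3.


Write in Frobenius form y'' + (p(x)/x) y' + (q(x)/x^2) y = 0:
  p(x) = 3/2,  q(x) = 2x^2 + 2x - 1/2.
Indicial equation: r(r-1) + (3/2) r + (-1/2) = 0 -> roots r_1 = 1/2, r_2 = -1.
Take r = r_1 = 1/2. Let y(x) = x^r sum_{n>=0} a_n x^n with a_0 = 1.
Substitute y = x^r sum a_n x^n and match x^{r+n}. The recurrence is
  D(n) a_n + 2 a_{n-1} + 2 a_{n-2} = 0,  where D(n) = (r+n)(r+n-1) + (3/2)(r+n) + (-1/2).
  a_n = [-2 a_{n-1} - 2 a_{n-2}] / D(n).
Since the indicial polynomial factors as (r - r_1)(r - r_2), D(n) = (r_1 + n - r_1)(r_1 + n - r_2) = n(n + 3/2).
Evaluating step by step (a_0 = 1):
  n = 1: D(1) = 1(1 + 3/2) = 5/2; numerator = -2(1) = -2; a_1 = (-2)/(5/2) = -4/5
  n = 2: D(2) = 2(2 + 3/2) = 7; numerator = -2(-4/5) - 2(1) = -2/5; a_2 = (-2/5)/(7) = -2/35
  n = 3: D(3) = 3(3 + 3/2) = 27/2; numerator = -2(-2/35) - 2(-4/5) = 12/7; a_3 = (12/7)/(27/2) = 8/63

r = 1/2; a_0 = 1; a_1 = -4/5; a_2 = -2/35; a_3 = 8/63


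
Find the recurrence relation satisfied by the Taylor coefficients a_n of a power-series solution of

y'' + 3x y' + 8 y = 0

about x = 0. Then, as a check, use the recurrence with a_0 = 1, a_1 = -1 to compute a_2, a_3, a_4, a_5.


Substitute y = sum_n a_n x^n.
y''(x) has coefficient (n+2)(n+1) a_{n+2} at x^n;
3 x y'(x) has coefficient 3 n a_n at x^n (shift);
8 y(x) has coefficient 8 a_n at x^n.
Matching x^n: (n+2)(n+1) a_{n+2} + (3n + 8) a_n = 0.
Thus a_{n+2} = (-3n - 8) / ((n+1)(n+2)) * a_n.

Check with a_0 = 1, a_1 = -1 (apply the recurrence for n = 0, 1, 2, 3): a_0 = 1, a_1 = -1, a_2 = -4, a_3 = 11/6, a_4 = 14/3, a_5 = -187/120.

a_(n+2) = (-3n - 8) / ((n+1)(n+2)) * a_n; check: a_0 = 1, a_1 = -1, a_2 = -4, a_3 = 11/6, a_4 = 14/3, a_5 = -187/120


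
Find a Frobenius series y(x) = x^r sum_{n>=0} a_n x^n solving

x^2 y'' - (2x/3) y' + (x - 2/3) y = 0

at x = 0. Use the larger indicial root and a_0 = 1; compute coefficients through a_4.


Write in Frobenius form y'' + (p(x)/x) y' + (q(x)/x^2) y = 0:
  p(x) = -2/3,  q(x) = x - 2/3.
Indicial equation: r(r-1) + (-2/3) r + (-2/3) = 0 -> roots r_1 = 2, r_2 = -1/3.
Take r = r_1 = 2. Let y(x) = x^r sum_{n>=0} a_n x^n with a_0 = 1.
Substitute y = x^r sum a_n x^n and match x^{r+n}. The recurrence is
  D(n) a_n + 1 a_{n-1} = 0,  where D(n) = (r+n)(r+n-1) + (-2/3)(r+n) + (-2/3).
  a_n = -1 / D(n) * a_{n-1}.
Since the indicial polynomial factors as (r - r_1)(r - r_2), D(n) = (r_1 + n - r_1)(r_1 + n - r_2) = n(n + 7/3).
Evaluating step by step (a_0 = 1):
  n = 1: D(1) = 1(1 + 7/3) = 10/3; numerator = -1(1) = -1; a_1 = (-1)/(10/3) = -3/10
  n = 2: D(2) = 2(2 + 7/3) = 26/3; numerator = -1(-3/10) = 3/10; a_2 = (3/10)/(26/3) = 9/260
  n = 3: D(3) = 3(3 + 7/3) = 16; numerator = -1(9/260) = -9/260; a_3 = (-9/260)/(16) = -9/4160
  n = 4: D(4) = 4(4 + 7/3) = 76/3; numerator = -1(-9/4160) = 9/4160; a_4 = (9/4160)/(76/3) = 27/316160

r = 2; a_0 = 1; a_1 = -3/10; a_2 = 9/260; a_3 = -9/4160; a_4 = 27/316160


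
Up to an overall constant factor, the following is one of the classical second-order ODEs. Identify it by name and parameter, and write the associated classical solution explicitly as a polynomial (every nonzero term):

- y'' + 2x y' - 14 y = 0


All three coefficients share the factor -1; dividing through by -1 gives  y'' - 2x y' + 14 y = 0.
This matches the Hermite equation y'' - 2x y' + 2n y = 0 with 2n = 14, so n = 7; the polynomial solution is H_7(x).
With y = sum_k a_k x^k, matching x^k gives (k+2)(k+1) a_{k+2} = 2(k - n) a_k = 2(k - 7) a_k. The right side vanishes at k = 7, so the series with the parity of 7 terminates at degree 7.
Standard normalization: leading coefficient of H_n is 2^n, so a_7 = 2^7 = 128. Work downward with a_k = (k+1)(k+2) a_{k+2} / (2(k - n)):
  a_5 = (6)(7)(128) / (2(5 - 7)) = 5376/(-4) = -1344
  a_3 = (4)(5)(-1344) / (2(3 - 7)) = -26880/(-8) = 3360
  a_1 = (2)(3)(3360) / (2(1 - 7)) = 20160/(-12) = -1680
Hence H_7(x) = 128 x^7 - 1344 x^5 + 3360 x^3 - 1680 x.

H_7(x); series = 128 x^7 - 1344 x^5 + 3360 x^3 - 1680 x


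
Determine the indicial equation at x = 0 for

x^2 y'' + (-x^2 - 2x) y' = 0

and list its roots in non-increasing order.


Divide by x^2 to reach normal form y'' + P_1(x) y' + P_2(x) y = 0 with P_1(x) = -1 - 2/x and P_2(x) = 0.
x = 0 is a singular point because the y'-coefficient -1 - 2/x has a pole at x = 0.
It is a regular singular point because x P_1(x) = p(x) = -x - 2 and x^2 P_2(x) = q(x) = 0 are polynomials, hence analytic at x = 0.
p(0) = -2,  q(0) = 0.
Indicial equation: r(r-1) + p(0) r + q(0) = 0, i.e. r^2 + (p(0) - 1) r + q(0) = 0, i.e. r^2 - 3 r = 0.
Discriminant: (-3)^2 - 4(0) = 9, so r = (3 ± 3)/2.
Solving: r_1 = 3, r_2 = 0.

indicial: r^2 - 3 r = 0; roots r_1 = 3, r_2 = 0


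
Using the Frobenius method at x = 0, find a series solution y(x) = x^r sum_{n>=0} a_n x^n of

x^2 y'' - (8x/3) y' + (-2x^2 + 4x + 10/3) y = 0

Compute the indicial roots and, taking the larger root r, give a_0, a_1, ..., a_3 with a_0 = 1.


Write in Frobenius form y'' + (p(x)/x) y' + (q(x)/x^2) y = 0:
  p(x) = -8/3,  q(x) = -2x^2 + 4x + 10/3.
Indicial equation: r(r-1) + (-8/3) r + (10/3) = 0 -> roots r_1 = 2, r_2 = 5/3.
Take r = r_1 = 2. Let y(x) = x^r sum_{n>=0} a_n x^n with a_0 = 1.
Substitute y = x^r sum a_n x^n and match x^{r+n}. The recurrence is
  D(n) a_n + 4 a_{n-1} - 2 a_{n-2} = 0,  where D(n) = (r+n)(r+n-1) + (-8/3)(r+n) + (10/3).
  a_n = [-4 a_{n-1} + 2 a_{n-2}] / D(n).
Since the indicial polynomial factors as (r - r_1)(r - r_2), D(n) = (r_1 + n - r_1)(r_1 + n - r_2) = n(n + 1/3).
Evaluating step by step (a_0 = 1):
  n = 1: D(1) = 1(1 + 1/3) = 4/3; numerator = -4(1) = -4; a_1 = (-4)/(4/3) = -3
  n = 2: D(2) = 2(2 + 1/3) = 14/3; numerator = -4(-3) + 2(1) = 14; a_2 = (14)/(14/3) = 3
  n = 3: D(3) = 3(3 + 1/3) = 10; numerator = -4(3) + 2(-3) = -18; a_3 = (-18)/(10) = -9/5

r = 2; a_0 = 1; a_1 = -3; a_2 = 3; a_3 = -9/5


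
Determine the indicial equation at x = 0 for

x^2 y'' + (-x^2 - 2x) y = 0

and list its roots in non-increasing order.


Divide by x^2 to reach normal form y'' + P_1(x) y' + P_2(x) y = 0 with P_1(x) = 0 and P_2(x) = -1 - 2/x.
x = 0 is a singular point because the y-coefficient -1 - 2/x has a pole at x = 0.
It is a regular singular point because x P_1(x) = p(x) = 0 and x^2 P_2(x) = q(x) = -x^2 - 2x are polynomials, hence analytic at x = 0.
p(0) = 0,  q(0) = 0.
Indicial equation: r(r-1) + p(0) r + q(0) = 0, i.e. r^2 + (p(0) - 1) r + q(0) = 0, i.e. r^2 - 1 r = 0.
Discriminant: (-1)^2 - 4(0) = 1, so r = (1 ± 1)/2.
Solving: r_1 = 1, r_2 = 0.

indicial: r^2 - 1 r = 0; roots r_1 = 1, r_2 = 0


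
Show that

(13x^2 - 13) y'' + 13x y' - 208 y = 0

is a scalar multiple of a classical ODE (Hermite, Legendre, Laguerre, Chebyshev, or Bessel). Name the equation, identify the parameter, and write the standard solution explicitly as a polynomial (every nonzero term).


All three coefficients share the factor -13; dividing through by -13 gives  (1 - x^2) y'' - x y' + 16 y = 0.
This matches the Chebyshev equation (1 - x^2) y'' - x y' + n^2 y = 0 (note the -x y' term, not -2x y') with n^2 = 16, so n = 4; the polynomial solution is T_4(x).
With y = sum_k a_k x^k, matching x^k gives (k+2)(k+1) a_{k+2} = (k^2 - n^2) a_k = (k - 4)(k + 4) a_k. The right side vanishes at k = 4, so the series with the parity of 4 terminates at degree 4.
Standard normalization: leading coefficient of T_n is 2^(n-1), so a_4 = 2^3 = 8. Work downward with a_k = (k+1)(k+2) a_{k+2} / ((k - 4)(k + 4)):
  a_2 = (3)(4)(8) / ((2 - 4)(2 + 4)) = 96/(-12) = -8
  a_0 = (1)(2)(-8) / ((0 - 4)(0 + 4)) = -16/(-16) = 1
Hence T_4(x) = 8 x^4 - 8 x^2 + 1.

T_4(x); series = 8 x^4 - 8 x^2 + 1


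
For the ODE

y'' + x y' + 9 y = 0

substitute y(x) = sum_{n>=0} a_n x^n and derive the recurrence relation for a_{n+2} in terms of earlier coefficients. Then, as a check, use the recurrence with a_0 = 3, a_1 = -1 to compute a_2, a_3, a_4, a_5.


Substitute y = sum_n a_n x^n.
y''(x) has coefficient (n+2)(n+1) a_{n+2} at x^n;
x y'(x) has coefficient n a_n at x^n (shift);
9 y(x) has coefficient 9 a_n at x^n.
Matching x^n: (n+2)(n+1) a_{n+2} + (n + 9) a_n = 0.
Thus a_{n+2} = (-n - 9) / ((n+1)(n+2)) * a_n.

Check with a_0 = 3, a_1 = -1 (apply the recurrence for n = 0, 1, 2, 3): a_0 = 3, a_1 = -1, a_2 = -27/2, a_3 = 5/3, a_4 = 99/8, a_5 = -1.

a_(n+2) = (-n - 9) / ((n+1)(n+2)) * a_n; check: a_0 = 3, a_1 = -1, a_2 = -27/2, a_3 = 5/3, a_4 = 99/8, a_5 = -1


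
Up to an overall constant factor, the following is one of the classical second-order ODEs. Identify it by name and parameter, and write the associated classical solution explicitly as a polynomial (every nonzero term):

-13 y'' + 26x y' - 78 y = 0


All three coefficients share the factor -13; dividing through by -13 gives  y'' - 2x y' + 6 y = 0.
This matches the Hermite equation y'' - 2x y' + 2n y = 0 with 2n = 6, so n = 3; the polynomial solution is H_3(x).
With y = sum_k a_k x^k, matching x^k gives (k+2)(k+1) a_{k+2} = 2(k - n) a_k = 2(k - 3) a_k. The right side vanishes at k = 3, so the series with the parity of 3 terminates at degree 3.
Standard normalization: leading coefficient of H_n is 2^n, so a_3 = 2^3 = 8. Work downward with a_k = (k+1)(k+2) a_{k+2} / (2(k - n)):
  a_1 = (2)(3)(8) / (2(1 - 3)) = 48/(-4) = -12
Hence H_3(x) = 8 x^3 - 12 x.

H_3(x); series = 8 x^3 - 12 x


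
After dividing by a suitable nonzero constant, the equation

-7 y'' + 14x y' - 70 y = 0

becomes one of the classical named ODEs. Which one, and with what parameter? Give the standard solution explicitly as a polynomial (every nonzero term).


All three coefficients share the factor -7; dividing through by -7 gives  y'' - 2x y' + 10 y = 0.
This matches the Hermite equation y'' - 2x y' + 2n y = 0 with 2n = 10, so n = 5; the polynomial solution is H_5(x).
With y = sum_k a_k x^k, matching x^k gives (k+2)(k+1) a_{k+2} = 2(k - n) a_k = 2(k - 5) a_k. The right side vanishes at k = 5, so the series with the parity of 5 terminates at degree 5.
Standard normalization: leading coefficient of H_n is 2^n, so a_5 = 2^5 = 32. Work downward with a_k = (k+1)(k+2) a_{k+2} / (2(k - n)):
  a_3 = (4)(5)(32) / (2(3 - 5)) = 640/(-4) = -160
  a_1 = (2)(3)(-160) / (2(1 - 5)) = -960/(-8) = 120
Hence H_5(x) = 32 x^5 - 160 x^3 + 120 x.

H_5(x); series = 32 x^5 - 160 x^3 + 120 x


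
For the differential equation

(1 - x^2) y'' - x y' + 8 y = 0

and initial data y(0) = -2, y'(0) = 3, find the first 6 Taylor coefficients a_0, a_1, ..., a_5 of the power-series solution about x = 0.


Ansatz: y(x) = sum_{n>=0} a_n x^n, so y'(x) = sum_{n>=1} n a_n x^(n-1) and y''(x) = sum_{n>=2} n(n-1) a_n x^(n-2).
Substitute into P(x) y'' + Q(x) y' + R(x) y = 0 with P(x) = 1 - x^2, Q(x) = -x, R(x) = 8, and match powers of x.
Initial conditions: a_0 = -2, a_1 = 3.
Setting the coefficient of each power of x to zero and solving order by order (substituting the coefficients already found):
  x^0: 2 a_2 + 8 a_0 = 0  ->  2 a_2 = -8 a_0 = 16  ->  a_2 = 8
  x^1: 6 a_3 + 7 a_1 = 0  ->  6 a_3 = -7 a_1 = -21  ->  a_3 = -7/2
  x^2: 12 a_4 + 4 a_2 = 0  ->  12 a_4 = -4 a_2 = -32  ->  a_4 = -8/3
  x^3: 20 a_5 - a_3 = 0  ->  20 a_5 = a_3 = -7/2  ->  a_5 = -7/40
Truncated series: y(x) = -2 + 3 x + 8 x^2 - (7/2) x^3 - (8/3) x^4 - (7/40) x^5 + O(x^6).

a_0 = -2; a_1 = 3; a_2 = 8; a_3 = -7/2; a_4 = -8/3; a_5 = -7/40


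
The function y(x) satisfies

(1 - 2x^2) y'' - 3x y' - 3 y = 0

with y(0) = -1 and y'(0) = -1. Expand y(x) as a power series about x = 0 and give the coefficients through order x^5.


Ansatz: y(x) = sum_{n>=0} a_n x^n, so y'(x) = sum_{n>=1} n a_n x^(n-1) and y''(x) = sum_{n>=2} n(n-1) a_n x^(n-2).
Substitute into P(x) y'' + Q(x) y' + R(x) y = 0 with P(x) = 1 - 2x^2, Q(x) = -3x, R(x) = -3, and match powers of x.
Initial conditions: a_0 = -1, a_1 = -1.
Setting the coefficient of each power of x to zero and solving order by order (substituting the coefficients already found):
  x^0: 2 a_2 - 3 a_0 = 0  ->  2 a_2 = 3 a_0 = -3  ->  a_2 = -3/2
  x^1: 6 a_3 - 6 a_1 = 0  ->  6 a_3 = 6 a_1 = -6  ->  a_3 = -1
  x^2: 12 a_4 - 13 a_2 = 0  ->  12 a_4 = 13 a_2 = -39/2  ->  a_4 = -13/8
  x^3: 20 a_5 - 24 a_3 = 0  ->  20 a_5 = 24 a_3 = -24  ->  a_5 = -6/5
Truncated series: y(x) = -1 - x - (3/2) x^2 - x^3 - (13/8) x^4 - (6/5) x^5 + O(x^6).

a_0 = -1; a_1 = -1; a_2 = -3/2; a_3 = -1; a_4 = -13/8; a_5 = -6/5


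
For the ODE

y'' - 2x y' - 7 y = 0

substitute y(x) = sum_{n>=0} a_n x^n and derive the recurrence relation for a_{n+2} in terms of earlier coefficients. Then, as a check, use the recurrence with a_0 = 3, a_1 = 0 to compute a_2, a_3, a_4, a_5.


Substitute y = sum_n a_n x^n.
y''(x) has coefficient (n+2)(n+1) a_{n+2} at x^n;
-2 x y'(x) has coefficient -2 n a_n at x^n (shift);
-7 y(x) has coefficient -7 a_n at x^n.
Matching x^n: (n+2)(n+1) a_{n+2} + (-2n - 7) a_n = 0.
Thus a_{n+2} = (2n + 7) / ((n+1)(n+2)) * a_n.

Check with a_0 = 3, a_1 = 0 (apply the recurrence for n = 0, 1, 2, 3): a_0 = 3, a_1 = 0, a_2 = 21/2, a_3 = 0, a_4 = 77/8, a_5 = 0.

a_(n+2) = (2n + 7) / ((n+1)(n+2)) * a_n; check: a_0 = 3, a_1 = 0, a_2 = 21/2, a_3 = 0, a_4 = 77/8, a_5 = 0


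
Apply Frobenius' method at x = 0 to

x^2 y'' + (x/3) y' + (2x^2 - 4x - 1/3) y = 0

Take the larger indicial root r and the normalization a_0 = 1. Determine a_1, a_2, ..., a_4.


Write in Frobenius form y'' + (p(x)/x) y' + (q(x)/x^2) y = 0:
  p(x) = 1/3,  q(x) = 2x^2 - 4x - 1/3.
Indicial equation: r(r-1) + (1/3) r + (-1/3) = 0 -> roots r_1 = 1, r_2 = -1/3.
Take r = r_1 = 1. Let y(x) = x^r sum_{n>=0} a_n x^n with a_0 = 1.
Substitute y = x^r sum a_n x^n and match x^{r+n}. The recurrence is
  D(n) a_n - 4 a_{n-1} + 2 a_{n-2} = 0,  where D(n) = (r+n)(r+n-1) + (1/3)(r+n) + (-1/3).
  a_n = [4 a_{n-1} - 2 a_{n-2}] / D(n).
Since the indicial polynomial factors as (r - r_1)(r - r_2), D(n) = (r_1 + n - r_1)(r_1 + n - r_2) = n(n + 4/3).
Evaluating step by step (a_0 = 1):
  n = 1: D(1) = 1(1 + 4/3) = 7/3; numerator = 4(1) = 4; a_1 = (4)/(7/3) = 12/7
  n = 2: D(2) = 2(2 + 4/3) = 20/3; numerator = 4(12/7) - 2(1) = 34/7; a_2 = (34/7)/(20/3) = 51/70
  n = 3: D(3) = 3(3 + 4/3) = 13; numerator = 4(51/70) - 2(12/7) = -18/35; a_3 = (-18/35)/(13) = -18/455
  n = 4: D(4) = 4(4 + 4/3) = 64/3; numerator = 4(-18/455) - 2(51/70) = -21/13; a_4 = (-21/13)/(64/3) = -63/832

r = 1; a_0 = 1; a_1 = 12/7; a_2 = 51/70; a_3 = -18/455; a_4 = -63/832


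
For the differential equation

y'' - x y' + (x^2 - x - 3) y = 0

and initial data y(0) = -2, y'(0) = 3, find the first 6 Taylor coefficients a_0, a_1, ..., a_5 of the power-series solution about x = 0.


Ansatz: y(x) = sum_{n>=0} a_n x^n, so y'(x) = sum_{n>=1} n a_n x^(n-1) and y''(x) = sum_{n>=2} n(n-1) a_n x^(n-2).
Substitute into P(x) y'' + Q(x) y' + R(x) y = 0 with P(x) = 1, Q(x) = -x, R(x) = x^2 - x - 3, and match powers of x.
Initial conditions: a_0 = -2, a_1 = 3.
Setting the coefficient of each power of x to zero and solving order by order (substituting the coefficients already found):
  x^0: 2 a_2 - 3 a_0 = 0  ->  2 a_2 = 3 a_0 = -6  ->  a_2 = -3
  x^1: 6 a_3 - 4 a_1 - a_0 = 0  ->  6 a_3 = 4 a_1 + a_0 = 10  ->  a_3 = 5/3
  x^2: 12 a_4 - 5 a_2 - a_1 + a_0 = 0  ->  12 a_4 = 5 a_2 + a_1 - a_0 = -10  ->  a_4 = -5/6
  x^3: 20 a_5 - 6 a_3 - a_2 + a_1 = 0  ->  20 a_5 = 6 a_3 + a_2 - a_1 = 4  ->  a_5 = 1/5
Truncated series: y(x) = -2 + 3 x - 3 x^2 + (5/3) x^3 - (5/6) x^4 + (1/5) x^5 + O(x^6).

a_0 = -2; a_1 = 3; a_2 = -3; a_3 = 5/3; a_4 = -5/6; a_5 = 1/5


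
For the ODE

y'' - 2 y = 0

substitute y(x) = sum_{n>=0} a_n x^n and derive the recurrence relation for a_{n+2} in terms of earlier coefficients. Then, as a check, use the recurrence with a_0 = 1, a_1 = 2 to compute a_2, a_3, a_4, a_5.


Substitute y = sum_n a_n x^n into y'' + (const) y = 0.
y''(x) = sum_{n>=0} (n+2)(n+1) a_{n+2} x^n.
The ODE becomes sum_n [(n+2)(n+1) a_{n+2} - 2 a_n] x^n = 0.
Setting each coefficient to zero gives the recurrence:
  (n+2)(n+1) a_{n+2} - 2 a_n = 0,
  a_{n+2} = 2 / ((n+1)(n+2)) a_n.

Check with a_0 = 1, a_1 = 2 (apply the recurrence for n = 0, 1, 2, 3): a_0 = 1, a_1 = 2, a_2 = 1, a_3 = 2/3, a_4 = 1/6, a_5 = 1/15.

a_{n+2} = 2/((n+1)(n+2)) * a_n; check: a_0 = 1, a_1 = 2, a_2 = 1, a_3 = 2/3, a_4 = 1/6, a_5 = 1/15


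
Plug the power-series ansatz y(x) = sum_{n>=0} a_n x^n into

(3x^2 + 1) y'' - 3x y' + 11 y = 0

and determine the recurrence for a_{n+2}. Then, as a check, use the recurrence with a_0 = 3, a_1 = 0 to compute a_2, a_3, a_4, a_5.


Substitute y = sum_n a_n x^n.
(1 + 3 x^2) y'' contributes (n+2)(n+1) a_{n+2} + 3 n(n-1) a_n at x^n.
-3 x y'(x) contributes -3 n a_n at x^n.
11 y(x) contributes 11 a_n at x^n.
Matching x^n: (n+2)(n+1) a_{n+2} + (3 n(n-1) - 3 n + 11) a_n = 0.
Thus a_{n+2} = (-3 n(n-1) + 3 n - 11) / ((n+1)(n+2)) * a_n.

Check with a_0 = 3, a_1 = 0 (apply the recurrence for n = 0, 1, 2, 3): a_0 = 3, a_1 = 0, a_2 = -33/2, a_3 = 0, a_4 = 121/8, a_5 = 0.

a_(n+2) = (-3 n(n-1) + 3 n - 11) / ((n+1)(n+2)) * a_n; check: a_0 = 3, a_1 = 0, a_2 = -33/2, a_3 = 0, a_4 = 121/8, a_5 = 0


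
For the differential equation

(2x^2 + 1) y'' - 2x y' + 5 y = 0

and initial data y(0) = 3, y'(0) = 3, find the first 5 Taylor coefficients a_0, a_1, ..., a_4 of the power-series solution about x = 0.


Ansatz: y(x) = sum_{n>=0} a_n x^n, so y'(x) = sum_{n>=1} n a_n x^(n-1) and y''(x) = sum_{n>=2} n(n-1) a_n x^(n-2).
Substitute into P(x) y'' + Q(x) y' + R(x) y = 0 with P(x) = 2x^2 + 1, Q(x) = -2x, R(x) = 5, and match powers of x.
Initial conditions: a_0 = 3, a_1 = 3.
Setting the coefficient of each power of x to zero and solving order by order (substituting the coefficients already found):
  x^0: 2 a_2 + 5 a_0 = 0  ->  2 a_2 = -5 a_0 = -15  ->  a_2 = -15/2
  x^1: 6 a_3 + 3 a_1 = 0  ->  6 a_3 = -3 a_1 = -9  ->  a_3 = -3/2
  x^2: 12 a_4 + 5 a_2 = 0  ->  12 a_4 = -5 a_2 = 75/2  ->  a_4 = 25/8
Truncated series: y(x) = 3 + 3 x - (15/2) x^2 - (3/2) x^3 + (25/8) x^4 + O(x^5).

a_0 = 3; a_1 = 3; a_2 = -15/2; a_3 = -3/2; a_4 = 25/8


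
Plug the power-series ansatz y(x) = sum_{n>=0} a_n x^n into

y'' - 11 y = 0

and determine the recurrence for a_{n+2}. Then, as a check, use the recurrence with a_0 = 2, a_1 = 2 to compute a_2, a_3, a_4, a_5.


Substitute y = sum_n a_n x^n into y'' + (const) y = 0.
y''(x) = sum_{n>=0} (n+2)(n+1) a_{n+2} x^n.
The ODE becomes sum_n [(n+2)(n+1) a_{n+2} - 11 a_n] x^n = 0.
Setting each coefficient to zero gives the recurrence:
  (n+2)(n+1) a_{n+2} - 11 a_n = 0,
  a_{n+2} = 11 / ((n+1)(n+2)) a_n.

Check with a_0 = 2, a_1 = 2 (apply the recurrence for n = 0, 1, 2, 3): a_0 = 2, a_1 = 2, a_2 = 11, a_3 = 11/3, a_4 = 121/12, a_5 = 121/60.

a_{n+2} = 11/((n+1)(n+2)) * a_n; check: a_0 = 2, a_1 = 2, a_2 = 11, a_3 = 11/3, a_4 = 121/12, a_5 = 121/60


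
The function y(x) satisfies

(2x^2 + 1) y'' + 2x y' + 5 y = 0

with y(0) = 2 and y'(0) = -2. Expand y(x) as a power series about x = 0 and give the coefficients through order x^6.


Ansatz: y(x) = sum_{n>=0} a_n x^n, so y'(x) = sum_{n>=1} n a_n x^(n-1) and y''(x) = sum_{n>=2} n(n-1) a_n x^(n-2).
Substitute into P(x) y'' + Q(x) y' + R(x) y = 0 with P(x) = 2x^2 + 1, Q(x) = 2x, R(x) = 5, and match powers of x.
Initial conditions: a_0 = 2, a_1 = -2.
Setting the coefficient of each power of x to zero and solving order by order (substituting the coefficients already found):
  x^0: 2 a_2 + 5 a_0 = 0  ->  2 a_2 = -5 a_0 = -10  ->  a_2 = -5
  x^1: 6 a_3 + 7 a_1 = 0  ->  6 a_3 = -7 a_1 = 14  ->  a_3 = 7/3
  x^2: 12 a_4 + 13 a_2 = 0  ->  12 a_4 = -13 a_2 = 65  ->  a_4 = 65/12
  x^3: 20 a_5 + 23 a_3 = 0  ->  20 a_5 = -23 a_3 = -161/3  ->  a_5 = -161/60
  x^4: 30 a_6 + 37 a_4 = 0  ->  30 a_6 = -37 a_4 = -2405/12  ->  a_6 = -481/72
Truncated series: y(x) = 2 - 2 x - 5 x^2 + (7/3) x^3 + (65/12) x^4 - (161/60) x^5 - (481/72) x^6 + O(x^7).

a_0 = 2; a_1 = -2; a_2 = -5; a_3 = 7/3; a_4 = 65/12; a_5 = -161/60; a_6 = -481/72


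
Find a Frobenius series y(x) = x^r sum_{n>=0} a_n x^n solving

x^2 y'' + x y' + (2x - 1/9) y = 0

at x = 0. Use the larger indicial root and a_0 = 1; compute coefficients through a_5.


Write in Frobenius form y'' + (p(x)/x) y' + (q(x)/x^2) y = 0:
  p(x) = 1,  q(x) = 2x - 1/9.
Indicial equation: r(r-1) + (1) r + (-1/9) = 0 -> roots r_1 = 1/3, r_2 = -1/3.
Take r = r_1 = 1/3. Let y(x) = x^r sum_{n>=0} a_n x^n with a_0 = 1.
Substitute y = x^r sum a_n x^n and match x^{r+n}. The recurrence is
  D(n) a_n + 2 a_{n-1} = 0,  where D(n) = (r+n)(r+n-1) + (1)(r+n) + (-1/9).
  a_n = -2 / D(n) * a_{n-1}.
Since the indicial polynomial factors as (r - r_1)(r - r_2), D(n) = (r_1 + n - r_1)(r_1 + n - r_2) = n(n + 2/3).
Evaluating step by step (a_0 = 1):
  n = 1: D(1) = 1(1 + 2/3) = 5/3; numerator = -2(1) = -2; a_1 = (-2)/(5/3) = -6/5
  n = 2: D(2) = 2(2 + 2/3) = 16/3; numerator = -2(-6/5) = 12/5; a_2 = (12/5)/(16/3) = 9/20
  n = 3: D(3) = 3(3 + 2/3) = 11; numerator = -2(9/20) = -9/10; a_3 = (-9/10)/(11) = -9/110
  n = 4: D(4) = 4(4 + 2/3) = 56/3; numerator = -2(-9/110) = 9/55; a_4 = (9/55)/(56/3) = 27/3080
  n = 5: D(5) = 5(5 + 2/3) = 85/3; numerator = -2(27/3080) = -27/1540; a_5 = (-27/1540)/(85/3) = -81/130900

r = 1/3; a_0 = 1; a_1 = -6/5; a_2 = 9/20; a_3 = -9/110; a_4 = 27/3080; a_5 = -81/130900


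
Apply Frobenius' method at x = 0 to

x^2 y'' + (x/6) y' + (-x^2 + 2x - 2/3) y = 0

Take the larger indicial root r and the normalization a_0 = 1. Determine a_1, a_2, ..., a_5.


Write in Frobenius form y'' + (p(x)/x) y' + (q(x)/x^2) y = 0:
  p(x) = 1/6,  q(x) = -x^2 + 2x - 2/3.
Indicial equation: r(r-1) + (1/6) r + (-2/3) = 0 -> roots r_1 = 4/3, r_2 = -1/2.
Take r = r_1 = 4/3. Let y(x) = x^r sum_{n>=0} a_n x^n with a_0 = 1.
Substitute y = x^r sum a_n x^n and match x^{r+n}. The recurrence is
  D(n) a_n + 2 a_{n-1} - 1 a_{n-2} = 0,  where D(n) = (r+n)(r+n-1) + (1/6)(r+n) + (-2/3).
  a_n = [-2 a_{n-1} + 1 a_{n-2}] / D(n).
Since the indicial polynomial factors as (r - r_1)(r - r_2), D(n) = (r_1 + n - r_1)(r_1 + n - r_2) = n(n + 11/6).
Evaluating step by step (a_0 = 1):
  n = 1: D(1) = 1(1 + 11/6) = 17/6; numerator = -2(1) = -2; a_1 = (-2)/(17/6) = -12/17
  n = 2: D(2) = 2(2 + 11/6) = 23/3; numerator = -2(-12/17) + 1(1) = 41/17; a_2 = (41/17)/(23/3) = 123/391
  n = 3: D(3) = 3(3 + 11/6) = 29/2; numerator = -2(123/391) + 1(-12/17) = -522/391; a_3 = (-522/391)/(29/2) = -36/391
  n = 4: D(4) = 4(4 + 11/6) = 70/3; numerator = -2(-36/391) + 1(123/391) = 195/391; a_4 = (195/391)/(70/3) = 117/5474
  n = 5: D(5) = 5(5 + 11/6) = 205/6; numerator = -2(117/5474) + 1(-36/391) = -369/2737; a_5 = (-369/2737)/(205/6) = -54/13685

r = 4/3; a_0 = 1; a_1 = -12/17; a_2 = 123/391; a_3 = -36/391; a_4 = 117/5474; a_5 = -54/13685


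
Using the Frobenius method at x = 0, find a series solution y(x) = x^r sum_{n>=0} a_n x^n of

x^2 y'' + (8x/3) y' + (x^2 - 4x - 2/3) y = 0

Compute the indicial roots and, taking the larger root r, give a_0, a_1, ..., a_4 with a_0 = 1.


Write in Frobenius form y'' + (p(x)/x) y' + (q(x)/x^2) y = 0:
  p(x) = 8/3,  q(x) = x^2 - 4x - 2/3.
Indicial equation: r(r-1) + (8/3) r + (-2/3) = 0 -> roots r_1 = 1/3, r_2 = -2.
Take r = r_1 = 1/3. Let y(x) = x^r sum_{n>=0} a_n x^n with a_0 = 1.
Substitute y = x^r sum a_n x^n and match x^{r+n}. The recurrence is
  D(n) a_n - 4 a_{n-1} + 1 a_{n-2} = 0,  where D(n) = (r+n)(r+n-1) + (8/3)(r+n) + (-2/3).
  a_n = [4 a_{n-1} - 1 a_{n-2}] / D(n).
Since the indicial polynomial factors as (r - r_1)(r - r_2), D(n) = (r_1 + n - r_1)(r_1 + n - r_2) = n(n + 7/3).
Evaluating step by step (a_0 = 1):
  n = 1: D(1) = 1(1 + 7/3) = 10/3; numerator = 4(1) = 4; a_1 = (4)/(10/3) = 6/5
  n = 2: D(2) = 2(2 + 7/3) = 26/3; numerator = 4(6/5) - 1(1) = 19/5; a_2 = (19/5)/(26/3) = 57/130
  n = 3: D(3) = 3(3 + 7/3) = 16; numerator = 4(57/130) - 1(6/5) = 36/65; a_3 = (36/65)/(16) = 9/260
  n = 4: D(4) = 4(4 + 7/3) = 76/3; numerator = 4(9/260) - 1(57/130) = -3/10; a_4 = (-3/10)/(76/3) = -9/760

r = 1/3; a_0 = 1; a_1 = 6/5; a_2 = 57/130; a_3 = 9/260; a_4 = -9/760


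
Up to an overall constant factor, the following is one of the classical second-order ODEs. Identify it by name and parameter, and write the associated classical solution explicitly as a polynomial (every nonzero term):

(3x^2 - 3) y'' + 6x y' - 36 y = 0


All three coefficients share the factor -3; dividing through by -3 gives  (1 - x^2) y'' - 2x y' + 12 y = 0.
This matches the Legendre equation (1 - x^2) y'' - 2x y' + n(n+1) y = 0 (note the -2x y' term) with n(n+1) = 12, so n = 3; the polynomial solution is P_3(x).
With y = sum_k a_k x^k, matching x^k gives (k+2)(k+1) a_{k+2} = [k(k+1) - n(n+1)] a_k = (k - 3)(k + 4) a_k. The right side vanishes at k = 3, so the series with the parity of 3 terminates at degree 3.
Standard normalization (P_n(1) = 1): leading coefficient (2n)!/(2^n (n!)^2) = 720/(8*36) = 5/2, so a_3 = 5/2. Work downward with a_k = (k+1)(k+2) a_{k+2} / ((k - 3)(k + 4)):
  a_1 = (2)(3)(5/2) / ((1 - 3)(1 + 4)) = 15/(-10) = -3/2
Hence P_3(x) = 5 x^3/2 - 3 x/2.

P_3(x); series = 5 x^3/2 - 3 x/2
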